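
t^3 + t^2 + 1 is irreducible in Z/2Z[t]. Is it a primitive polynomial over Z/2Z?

Yes

Write f(t) = t^3 + t^2 + 1.
|GF(2^3)^×| = 2^3 − 1 = 7. Prime factorization: 7 = 7.
f is primitive ⇔ t has order 7 in GF(2)[t]/(f), i.e. t^(7/q) ≠ 1 for each prime q | 7.
t^(1) mod f = t.
None equal 1, so t has full order 7; f is primitive.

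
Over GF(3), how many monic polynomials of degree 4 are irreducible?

18

The number of monic irreducibles of degree 4 over GF(3) is (1/4)·Σ_{d∣4} μ(4/d) 3^d.
Divisors of 4: 1, 2, 4; μ(4/d) for each: 0, -1, 1.
Σ = − 3^2 + 3^4 = 72.
N = 72/4 = 18.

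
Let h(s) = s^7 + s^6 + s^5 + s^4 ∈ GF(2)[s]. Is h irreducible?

Check for roots in GF(2): h(0) = 0 → root; h(1) = 0 → root.
h(0) = 0, so (s) divides h(s); h is reducible.

No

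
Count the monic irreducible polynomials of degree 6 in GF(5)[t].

The number of monic irreducibles of degree 6 over GF(5) is (1/6)·Σ_{d∣6} μ(6/d) 5^d.
Divisors of 6: 1, 2, 3, 6; μ(6/d) for each: 1, -1, -1, 1.
Σ = 5^1 − 5^2 − 5^3 + 5^6 = 15480.
N = 15480/6 = 2580.

2580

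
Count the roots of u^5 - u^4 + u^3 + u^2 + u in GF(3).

Write g(u) = u^5 - u^4 + u^3 + u^2 + u.
Evaluate at each of the 3 elements of GF(3):
g(0) = 0 → root; g(1) = 0 → root; g(2) = 0 → root.
Roots: {0, 1, 2}.

3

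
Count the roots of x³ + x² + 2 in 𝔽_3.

Write f(x) = x³ + x² + 2.
Evaluate at each of the 3 elements of 𝔽_3:
f(0) = 2; f(1) = 1; f(2) = 2.
No element is a root.

0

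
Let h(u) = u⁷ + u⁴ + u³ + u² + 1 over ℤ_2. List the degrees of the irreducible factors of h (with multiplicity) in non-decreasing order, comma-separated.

Roots in ℤ_2: h(0) = 1; h(1) = 1.
Complete factorization: h(u) = (u⁷ + u⁴ + u³ + u² + 1).
Factor degrees with multiplicity: 7 = 7.

7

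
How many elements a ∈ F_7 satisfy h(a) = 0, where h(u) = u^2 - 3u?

Evaluate at each of the 7 elements of F_7:
h(0) = 0 → root; h(1) = 5; h(2) = 5; h(3) = 0 → root; h(4) = 4; h(5) = 3; h(6) = 4.
Roots: {0, 3}.

2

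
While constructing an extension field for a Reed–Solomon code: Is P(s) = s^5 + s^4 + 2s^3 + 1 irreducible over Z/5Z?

Check for roots in Z/5Z: P(0) = 1; P(1) = 0 → root; P(2) = 0 → root; P(3) = 4; P(4) = 4.
P(1) = 0, so (s − 1) divides P(s); P is reducible.

No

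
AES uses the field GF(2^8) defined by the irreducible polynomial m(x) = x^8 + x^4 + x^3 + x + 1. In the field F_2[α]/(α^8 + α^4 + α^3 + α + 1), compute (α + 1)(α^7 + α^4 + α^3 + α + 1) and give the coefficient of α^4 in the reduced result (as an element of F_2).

1

Multiply in F_2[α]: (α + 1)·(α^7 + α^4 + α^3 + α + 1) = α^8 + α^7 + α^5 + α^3 + α^2 + 1.
Reduce using α^8 ≡ α^4 + α^3 + α + 1 (mod α^8 + α^4 + α^3 + α + 1).
Reduced: α^7 + α^5 + α^4 + α^2 + α.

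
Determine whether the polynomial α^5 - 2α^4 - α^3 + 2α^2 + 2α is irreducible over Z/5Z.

No

Write P(α) = α^5 - 2α^4 - α^3 + 2α^2 + 2α.
Check for roots in Z/5Z: P(0) = 0 → root; P(1) = 2; P(2) = 4; P(3) = 3; P(4) = 3.
P(0) = 0, so (α) divides P(α); P is reducible.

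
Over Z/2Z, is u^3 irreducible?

Write f(u) = u^3.
Check for roots in Z/2Z: f(0) = 0 → root; f(1) = 1.
f(0) = 0, so (u) divides f(u); f is reducible.

No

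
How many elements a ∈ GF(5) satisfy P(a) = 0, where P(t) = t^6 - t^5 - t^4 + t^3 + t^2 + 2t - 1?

0

Evaluate at each of the 5 elements of GF(5):
P(0) = 4; P(1) = 2; P(2) = 1; P(3) = 1; P(4) = 3.
No element is a root.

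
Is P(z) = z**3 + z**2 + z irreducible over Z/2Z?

No

Check for roots in Z/2Z: P(0) = 0 → root; P(1) = 1.
P(0) = 0, so (z) divides P(z); P is reducible.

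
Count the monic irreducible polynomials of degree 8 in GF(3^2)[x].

5380020

x^(9^8) − x is the product of all monic irreducibles of degree dividing 8; Möbius inversion gives N = (1/8) Σ μ(8/d)·9^d.
Divisors of 8: 1, 2, 4, 8; μ(8/d) for each: 0, 0, -1, 1.
Σ = − 9^4 + 9^8 = 43040160.
N = 43040160/8 = 5380020.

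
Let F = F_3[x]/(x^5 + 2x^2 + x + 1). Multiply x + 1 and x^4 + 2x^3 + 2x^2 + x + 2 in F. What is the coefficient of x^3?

Multiply in F_3[x]: (x + 1)·(x^4 + 2x^3 + 2x^2 + x + 2) = x^5 + x^3 + 2.
Reduce using x^5 ≡ x^2 + 2x + 2 (mod x^5 + 2x^2 + x + 1).
Reduced: x^3 + x^2 + 2x + 1.

1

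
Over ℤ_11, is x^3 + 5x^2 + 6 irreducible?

No

Write f(x) = x^3 + 5x^2 + 6.
Check each element of ℤ_11 for a root: f(0)=6, f(1)=1, f(2)=1, f(3)=1, f(4)=7, f(5)=3, f(6)=6, f(7)=0, f(8)=2, f(9)=7, f(10)=10.
f(7) = 0, so (x − 7) divides f(x); f is reducible.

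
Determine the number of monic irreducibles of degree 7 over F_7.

117648

x^(7^7) − x is the product of all monic irreducibles of degree dividing 7; Möbius inversion gives N = (1/7) Σ μ(7/d)·7^d.
Divisors of 7: 1, 7; μ(7/d) for each: -1, 1.
Σ = − 7^1 + 7^7 = 823536.
N = 823536/7 = 117648.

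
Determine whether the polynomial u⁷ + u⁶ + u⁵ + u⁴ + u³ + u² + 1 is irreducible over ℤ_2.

Yes

Write h(u) = u⁷ + u⁶ + u⁵ + u⁴ + u³ + u² + 1.
Check for roots in ℤ_2: h(0) = 1; h(1) = 1.
No roots, so no linear factors.
Monic irreducibles of degree 2 over GF(2): u² + u + 1.
None of them divide h (all give nonzero remainder).
Monic irreducibles of degree 3 over GF(2): u³ + u + 1, u³ + u² + 1.
None of them divide h (all give nonzero remainder).
No irreducible factor of degree ≤ 3 exists, so h is irreducible over GF(2).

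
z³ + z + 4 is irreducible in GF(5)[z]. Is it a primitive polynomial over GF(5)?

Write f(z) = z³ + z + 4.
|GF(5^3)^×| = 5^3 − 1 = 124. Prime factorization: 124 = 2^2·31.
f is primitive ⇔ z has order 124 in GF(5)[z]/(f), i.e. z^(124/q) ≠ 1 for each prime q | 124.
z^(62) mod f = 1
z^(4) mod f = 4z² + z.
Since z^(62) = 1, the order of z divides 62 < 124; not primitive.

No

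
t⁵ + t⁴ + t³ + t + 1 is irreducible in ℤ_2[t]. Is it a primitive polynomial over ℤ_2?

Write f(t) = t⁵ + t⁴ + t³ + t + 1.
|GF(2^5)^×| = 2^5 − 1 = 31. Prime factorization: 31 = 31.
f is primitive ⇔ t has order 31 in GF(2)[t]/(f), i.e. t^(31/q) ≠ 1 for each prime q | 31.
t^(1) mod f = t.
None equal 1, so t has full order 31; f is primitive.

Yes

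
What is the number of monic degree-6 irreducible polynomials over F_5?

The number of monic irreducibles of degree 6 over GF(5) is (1/6)·Σ_{d∣6} μ(6/d) 5^d.
Divisors of 6: 1, 2, 3, 6; μ(6/d) for each: 1, -1, -1, 1.
Σ = 5^1 − 5^2 − 5^3 + 5^6 = 15480.
N = 15480/6 = 2580.

2580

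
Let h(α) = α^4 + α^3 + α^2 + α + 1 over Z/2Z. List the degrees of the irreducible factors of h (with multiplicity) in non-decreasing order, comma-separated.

Roots in Z/2Z: h(0) = 1; h(1) = 1.
Complete factorization: h(α) = (α^4 + α^3 + α^2 + α + 1).
Factor degrees with multiplicity: 4 = 4.

4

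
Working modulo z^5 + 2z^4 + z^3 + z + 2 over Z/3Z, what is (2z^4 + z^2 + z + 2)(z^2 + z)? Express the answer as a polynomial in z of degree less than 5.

z^3 + z^2 + 1

Multiply in Z/3Z[z]: (2z^4 + z^2 + z + 2)·(z^2 + z) = 2z^6 + 2z^5 + z^4 + 2z^3 + 2z.
Reduce using z^5 ≡ z^4 + 2z^3 + 2z + 1 (mod z^5 + 2z^4 + z^3 + z + 2).
Reduced: z^3 + z^2 + 1.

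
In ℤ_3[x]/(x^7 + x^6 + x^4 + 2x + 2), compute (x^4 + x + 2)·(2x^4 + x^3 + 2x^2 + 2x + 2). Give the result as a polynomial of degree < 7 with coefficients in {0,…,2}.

Multiply in ℤ_3[x]: (x^4 + x + 2)·(2x^4 + x^3 + 2x^2 + 2x + 2) = 2x^8 + x^7 + 2x^6 + x^5 + x^4 + x^3 + 1.
Reduce using x^7 ≡ 2x^6 + 2x^4 + x + 1 (mod x^7 + x^6 + x^4 + 2x + 2).
Reduced: 2x^5 + 2x^4 + x^3 + 2x^2 + x.

2x^5 + 2x^4 + x^3 + 2x^2 + x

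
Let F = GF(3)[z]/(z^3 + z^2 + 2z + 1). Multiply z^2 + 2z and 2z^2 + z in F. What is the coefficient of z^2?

1

Multiply in GF(3)[z]: (z^2 + 2z)·(2z^2 + z) = 2z^4 + 2z^3 + 2z^2.
Reduce using z^3 ≡ 2z^2 + z + 2 (mod z^3 + z^2 + 2z + 1).
Reduced: z^2 + z.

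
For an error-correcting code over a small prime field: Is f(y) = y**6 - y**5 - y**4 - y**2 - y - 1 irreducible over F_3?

Check for roots in F_3: f(0) = 2; f(1) = 2; f(2) = 0 → root.
f(2) = 0, so (y − 2) divides f(y); f is reducible.

No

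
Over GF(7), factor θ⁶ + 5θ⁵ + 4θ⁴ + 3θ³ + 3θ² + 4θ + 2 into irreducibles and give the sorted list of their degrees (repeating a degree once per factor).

Write g(θ) = θ⁶ + 5θ⁵ + 4θ⁴ + 3θ³ + 3θ² + 4θ + 2.
Complete factorization: g(θ) = (θ² + 2θ + 3)·(θ⁴ + 3θ³ + 2θ² + 4θ + 3).
Factor degrees with multiplicity: 2 + 4 = 6.

2, 4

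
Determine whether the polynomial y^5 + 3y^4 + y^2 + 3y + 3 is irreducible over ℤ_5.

Write g(y) = y^5 + 3y^4 + y^2 + 3y + 3.
Check for roots in ℤ_5: g(0) = 3; g(1) = 1; g(2) = 3; g(3) = 2; g(4) = 3.
No roots, so no linear factors.
Degree-2 irreducible divisors: test the 10 monic irreducibles of degree 2 over GF(5).
None of them divide g (all give nonzero remainder).
No irreducible factor of degree ≤ 2 exists, so g is irreducible over GF(5).

Yes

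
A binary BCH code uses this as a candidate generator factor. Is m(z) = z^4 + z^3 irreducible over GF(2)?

No

Check for roots in GF(2): m(0) = 0 → root; m(1) = 0 → root.
m(0) = 0, so (z) divides m(z); m is reducible.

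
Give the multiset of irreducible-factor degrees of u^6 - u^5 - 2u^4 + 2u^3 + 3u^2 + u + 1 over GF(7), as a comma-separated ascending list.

Write g(u) = u^6 - u^5 - 2u^4 + 2u^3 + 3u^2 + u + 1.
Complete factorization: g(u) = (u^2 + 2)·(u^4 - u^3 + 3u^2 - 3u - 3).
Factor degrees with multiplicity: 2 + 4 = 6.

2, 4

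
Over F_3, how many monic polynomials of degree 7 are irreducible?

312

By the necklace-counting formula, N_3(7) = (1/7) Σ_{d|7} μ(7/d)·3^d.
Divisors of 7: 1, 7; μ(7/d) for each: -1, 1.
Σ = − 3^1 + 3^7 = 2184.
N = 2184/7 = 312.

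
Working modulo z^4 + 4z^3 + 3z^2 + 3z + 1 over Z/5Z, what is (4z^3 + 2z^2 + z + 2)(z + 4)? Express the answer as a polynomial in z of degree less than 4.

2z^3 + 2z^2 + 4z + 4

Multiply in Z/5Z[z]: (4z^3 + 2z^2 + z + 2)·(z + 4) = 4z^4 + 3z^3 + 4z^2 + z + 3.
Reduce using z^4 ≡ z^3 + 2z^2 + 2z + 4 (mod z^4 + 4z^3 + 3z^2 + 3z + 1).
Reduced: 2z^3 + 2z^2 + 4z + 4.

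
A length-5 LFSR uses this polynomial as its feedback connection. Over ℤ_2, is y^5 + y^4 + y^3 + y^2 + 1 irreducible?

Yes

Write g(y) = y^5 + y^4 + y^3 + y^2 + 1.
Check for roots in ℤ_2: g(0) = 1; g(1) = 1.
No roots, so no linear factors.
Monic irreducibles of degree 2 over GF(2): y^2 + y + 1.
None of them divide g (all give nonzero remainder).
No irreducible factor of degree ≤ 2 exists, so g is irreducible over GF(2).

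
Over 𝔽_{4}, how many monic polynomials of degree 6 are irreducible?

The number of monic irreducibles of degree 6 over GF(4) is (1/6)·Σ_{d∣6} μ(6/d) 4^d.
Divisors of 6: 1, 2, 3, 6; μ(6/d) for each: 1, -1, -1, 1.
Σ = 4^1 − 4^2 − 4^3 + 4^6 = 4020.
N = 4020/6 = 670.

670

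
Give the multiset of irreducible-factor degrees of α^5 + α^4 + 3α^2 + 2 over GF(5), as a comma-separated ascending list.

1, 1, 3

Write h(α) = α^5 + α^4 + 3α^2 + 2.
Roots in GF(5): h(0) = 2; h(1) = 2; h(2) = 2; h(3) = 3; h(4) = 0 → root.
Linear factors from roots: (α + 1).
Complete factorization: h(α) = (α + 1)^2·(α^3 + 4α^2 + α + 2).
Factor degrees with multiplicity: 1 + 1 + 3 = 5.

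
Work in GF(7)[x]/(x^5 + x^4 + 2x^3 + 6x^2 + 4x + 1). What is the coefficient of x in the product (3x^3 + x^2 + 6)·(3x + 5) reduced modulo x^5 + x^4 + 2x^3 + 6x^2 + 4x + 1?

Multiply in GF(7)[x]: (3x^3 + x^2 + 6)·(3x + 5) = 2x^4 + 4x^3 + 5x^2 + 4x + 2.
Reduced: 2x^4 + 4x^3 + 5x^2 + 4x + 2.

4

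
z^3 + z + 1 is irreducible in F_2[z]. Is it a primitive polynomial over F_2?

Write f(z) = z^3 + z + 1.
|GF(2^3)^×| = 2^3 − 1 = 7. Prime factorization: 7 = 7.
f is primitive ⇔ z has order 7 in GF(2)[z]/(f), i.e. z^(7/q) ≠ 1 for each prime q | 7.
z^(1) mod f = z.
None equal 1, so z has full order 7; f is primitive.

Yes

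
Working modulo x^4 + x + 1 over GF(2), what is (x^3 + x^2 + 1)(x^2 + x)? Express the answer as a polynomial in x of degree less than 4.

Multiply in GF(2)[x]: (x^3 + x^2 + 1)·(x^2 + x) = x^5 + x^3 + x^2 + x.
Reduce using x^4 ≡ x + 1 (mod x^4 + x + 1).
Reduced: x^3.

x^3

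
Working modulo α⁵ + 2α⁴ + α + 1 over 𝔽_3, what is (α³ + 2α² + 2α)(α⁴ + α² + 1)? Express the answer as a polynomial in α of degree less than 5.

Multiply in 𝔽_3[α]: (α³ + 2α² + 2α)·(α⁴ + α² + 1) = α⁷ + 2α⁶ + 2α⁴ + 2α² + 2α.
Reduce using α⁵ ≡ α⁴ + 2α + 2 (mod α⁵ + 2α⁴ + α + 1).
Reduced: 2α⁴ + 2α³ + α² + 2α.

2α^4 + 2α^3 + α^2 + 2α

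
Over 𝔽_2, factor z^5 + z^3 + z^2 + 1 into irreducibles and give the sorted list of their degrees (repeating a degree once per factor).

Write f(z) = z^5 + z^3 + z^2 + 1.
Roots in 𝔽_2: f(0) = 1; f(1) = 0 → root.
Linear factors from roots: (z + 1).
Complete factorization: f(z) = (z + 1)^3·(z^2 + z + 1).
Factor degrees with multiplicity: 1 + 1 + 1 + 2 = 5.

1, 1, 1, 2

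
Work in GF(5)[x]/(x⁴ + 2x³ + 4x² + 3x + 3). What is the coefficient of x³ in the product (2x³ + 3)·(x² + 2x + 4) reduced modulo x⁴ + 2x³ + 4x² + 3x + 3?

Multiply in GF(5)[x]: (2x³ + 3)·(x² + 2x + 4) = 2x⁵ + 4x⁴ + 3x³ + 3x² + x + 2.
Reduce using x⁴ ≡ 3x³ + x² + 2x + 2 (mod x⁴ + 2x³ + 4x² + 3x + 3).
Reduced: 2x² + 2.

0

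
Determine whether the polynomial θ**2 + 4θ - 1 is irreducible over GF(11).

No

Write P(θ) = θ**2 + 4θ - 1.
Check each element of GF(11) for a root: P(0)=10, P(1)=4, P(2)=0, P(3)=9, P(4)=9, P(5)=0, P(6)=4, P(7)=10, P(8)=7, P(9)=6, P(10)=7.
P(2) = 0, so (θ − 2) divides P(θ); P is reducible.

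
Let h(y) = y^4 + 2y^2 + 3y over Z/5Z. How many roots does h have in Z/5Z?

3

Evaluate at each of the 5 elements of Z/5Z:
h(0) = 0 → root; h(1) = 1; h(2) = 0 → root; h(3) = 3; h(4) = 0 → root.
Roots: {0, 2, 4}.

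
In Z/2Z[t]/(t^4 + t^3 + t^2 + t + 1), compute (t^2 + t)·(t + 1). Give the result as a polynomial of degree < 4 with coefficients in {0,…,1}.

t^3 + t

Multiply in Z/2Z[t]: (t^2 + t)·(t + 1) = t^3 + t.
Reduced: t^3 + t.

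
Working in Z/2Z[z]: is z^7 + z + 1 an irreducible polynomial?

Yes

Write P(z) = z^7 + z + 1.
Check for roots in Z/2Z: P(0) = 1; P(1) = 1.
No roots, so no linear factors.
Monic irreducibles of degree 2 over GF(2): z^2 + z + 1.
None of them divide P (all give nonzero remainder).
Monic irreducibles of degree 3 over GF(2): z^3 + z + 1, z^3 + z^2 + 1.
None of them divide P (all give nonzero remainder).
No irreducible factor of degree ≤ 3 exists, so P is irreducible over GF(2).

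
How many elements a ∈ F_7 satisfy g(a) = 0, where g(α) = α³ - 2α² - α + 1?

1

Evaluate at each of the 7 elements of F_7:
g(0) = 1; g(1) = 6; g(2) = 6; g(3) = 0 → root; g(4) = 1; g(5) = 1; g(6) = 6.
Roots: {3}.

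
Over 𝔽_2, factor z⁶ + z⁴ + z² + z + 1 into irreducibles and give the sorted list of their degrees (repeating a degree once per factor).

Write g(z) = z⁶ + z⁴ + z² + z + 1.
Roots in 𝔽_2: g(0) = 1; g(1) = 1.
Complete factorization: g(z) = (z⁶ + z⁴ + z² + z + 1).
Factor degrees with multiplicity: 6 = 6.

6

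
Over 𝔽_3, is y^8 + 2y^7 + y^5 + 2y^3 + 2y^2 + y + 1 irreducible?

Write m(y) = y^8 + 2y^7 + y^5 + 2y^3 + 2y^2 + y + 1.
Check for roots in 𝔽_3: m(0) = 1; m(1) = 1; m(2) = 1.
No roots, so no linear factors.
Monic irreducibles of degree 2 over GF(3): y^2 + 1, y^2 + y + 2, y^2 + 2y + 2.
None of them divide m (all give nonzero remainder).
Degree-3 irreducible divisors: test the 8 monic irreducibles of degree 3 over GF(3).
None of them divide m (all give nonzero remainder).
Degree-4 irreducible divisors: test the 18 monic irreducibles of degree 4 over GF(3).
None of them divide m (all give nonzero remainder).
No irreducible factor of degree ≤ 4 exists, so m is irreducible over GF(3).

Yes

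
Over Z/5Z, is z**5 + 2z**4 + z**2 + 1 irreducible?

Write g(z) = z**5 + 2z**4 + z**2 + 1.
Check for roots in Z/5Z: g(0) = 1; g(1) = 0 → root; g(2) = 4; g(3) = 0 → root; g(4) = 3.
g(1) = 0, so (z − 1) divides g(z); g is reducible.

No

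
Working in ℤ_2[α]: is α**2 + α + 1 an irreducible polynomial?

Yes

Write P(α) = α**2 + α + 1.
Check for roots in ℤ_2: P(0) = 1; P(1) = 1.
No roots. A degree-2 polynomial over a field with no linear factor is irreducible.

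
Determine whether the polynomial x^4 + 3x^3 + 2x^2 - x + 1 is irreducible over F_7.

Yes

Write P(x) = x^4 + 3x^3 + 2x^2 - x + 1.
Check for roots in F_7: P(0) = 1; P(1) = 6; P(2) = 5; P(3) = 3; P(4) = 1; P(5) = 3; P(6) = 2.
No roots, so no linear factors.
Degree-2 irreducible divisors: test the 21 monic irreducibles of degree 2 over GF(7).
None of them divide P (all give nonzero remainder).
No irreducible factor of degree ≤ 2 exists, so P is irreducible over GF(7).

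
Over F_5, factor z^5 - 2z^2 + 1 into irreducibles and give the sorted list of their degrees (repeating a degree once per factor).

1, 1, 3

Write h(z) = z^5 - 2z^2 + 1.
Roots in F_5: h(0) = 1; h(1) = 0 → root; h(2) = 0 → root; h(3) = 1; h(4) = 3.
Linear factors from roots: (z - 1), (z - 2).
Complete factorization: h(z) = (z - 2)·(z - 1)·(z^3 - 2z^2 + 2z - 2).
Factor degrees with multiplicity: 1 + 1 + 3 = 5.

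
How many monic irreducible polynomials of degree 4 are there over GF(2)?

3

The number of monic irreducibles of degree 4 over GF(2) is (1/4)·Σ_{d∣4} μ(4/d) 2^d.
Divisors of 4: 1, 2, 4; μ(4/d) for each: 0, -1, 1.
Σ = − 2^2 + 2^4 = 12.
N = 12/4 = 3.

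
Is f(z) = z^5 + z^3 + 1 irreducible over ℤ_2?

Yes

Check for roots in ℤ_2: f(0) = 1; f(1) = 1.
No roots, so no linear factors.
Monic irreducibles of degree 2 over GF(2): z^2 + z + 1.
None of them divide f (all give nonzero remainder).
No irreducible factor of degree ≤ 2 exists, so f is irreducible over GF(2).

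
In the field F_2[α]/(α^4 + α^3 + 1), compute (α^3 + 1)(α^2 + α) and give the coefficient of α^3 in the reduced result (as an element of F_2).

Multiply in F_2[α]: (α^3 + 1)·(α^2 + α) = α^5 + α^4 + α^2 + α.
Reduce using α^4 ≡ α^3 + 1 (mod α^4 + α^3 + 1).
Reduced: α^2.

0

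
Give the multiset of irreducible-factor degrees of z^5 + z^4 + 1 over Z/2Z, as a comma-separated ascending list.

2, 3

Write f(z) = z^5 + z^4 + 1.
Roots in Z/2Z: f(0) = 1; f(1) = 1.
Complete factorization: f(z) = (z^2 + z + 1)·(z^3 + z + 1).
Factor degrees with multiplicity: 2 + 3 = 5.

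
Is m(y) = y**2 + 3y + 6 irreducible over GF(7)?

Check for roots in GF(7): m(0) = 6; m(1) = 3; m(2) = 2; m(3) = 3; m(4) = 6; m(5) = 4; m(6) = 4.
No roots. A degree-2 polynomial over a field with no linear factor is irreducible.

Yes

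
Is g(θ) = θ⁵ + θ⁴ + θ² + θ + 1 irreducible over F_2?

Check for roots in F_2: g(0) = 1; g(1) = 1.
No roots, so no linear factors.
Monic irreducibles of degree 2 over GF(2): θ² + θ + 1.
None of them divide g (all give nonzero remainder).
No irreducible factor of degree ≤ 2 exists, so g is irreducible over GF(2).

Yes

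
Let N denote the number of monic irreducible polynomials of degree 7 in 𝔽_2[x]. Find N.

Gauss's count: N_{2}(7) = (1/7) Σ_{d|7} μ(7/d)·2^d.
Divisors of 7: 1, 7; μ(7/d) for each: -1, 1.
Σ = − 2^1 + 2^7 = 126.
N = 126/7 = 18.

18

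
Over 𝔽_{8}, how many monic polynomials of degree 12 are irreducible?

5726600880

By the necklace-counting formula, N_8(12) = (1/12) Σ_{d|12} μ(12/d)·8^d.
Divisors of 12: 1, 2, 3, 4, 6, 12; μ(12/d) for each: 0, 1, 0, -1, -1, 1.
Σ = 8^2 − 8^4 − 8^6 + 8^12 = 68719210560.
N = 68719210560/12 = 5726600880.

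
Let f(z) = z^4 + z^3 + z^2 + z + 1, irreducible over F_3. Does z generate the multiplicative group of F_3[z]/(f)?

|GF(3^4)^×| = 3^4 − 1 = 80. Prime factorization: 80 = 2^4·5.
f is primitive ⇔ z has order 80 in GF(3)[z]/(f), i.e. z^(80/q) ≠ 1 for each prime q | 80.
z^(40) mod f = 1
z^(16) mod f = z.
Since z^(40) = 1, the order of z divides 40 < 80; not primitive.

No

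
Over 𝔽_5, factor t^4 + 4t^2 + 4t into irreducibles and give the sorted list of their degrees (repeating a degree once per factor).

1, 1, 2

Write g(t) = t^4 + 4t^2 + 4t.
Roots in 𝔽_5: g(0) = 0 → root; g(1) = 4; g(2) = 0 → root; g(3) = 4; g(4) = 1.
Linear factors from roots: (t), (t + 3).
Complete factorization: g(t) = (t)·(t + 3)·(t^2 + 2t + 3).
Factor degrees with multiplicity: 1 + 1 + 2 = 4.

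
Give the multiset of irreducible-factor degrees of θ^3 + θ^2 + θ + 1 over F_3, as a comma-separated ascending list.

1, 2

Write f(θ) = θ^3 + θ^2 + θ + 1.
Roots in F_3: f(0) = 1; f(1) = 1; f(2) = 0 → root.
Linear factors from roots: (θ + 1).
Complete factorization: f(θ) = (θ + 1)·(θ^2 + 1).
Factor degrees with multiplicity: 1 + 2 = 3.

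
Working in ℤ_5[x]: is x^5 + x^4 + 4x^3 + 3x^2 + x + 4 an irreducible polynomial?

Write m(x) = x^5 + x^4 + 4x^3 + 3x^2 + x + 4.
Check for roots in ℤ_5: m(0) = 4; m(1) = 4; m(2) = 3; m(3) = 1; m(4) = 2.
No roots, so no linear factors.
Degree-2 irreducible divisors: test the 10 monic irreducibles of degree 2 over GF(5).
None of them divide m (all give nonzero remainder).
No irreducible factor of degree ≤ 2 exists, so m is irreducible over GF(5).

Yes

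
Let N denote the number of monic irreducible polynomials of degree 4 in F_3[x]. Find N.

18

x^(3^4) − x is the product of all monic irreducibles of degree dividing 4; Möbius inversion gives N = (1/4) Σ μ(4/d)·3^d.
Divisors of 4: 1, 2, 4; μ(4/d) for each: 0, -1, 1.
Σ = − 3^2 + 3^4 = 72.
N = 72/4 = 18.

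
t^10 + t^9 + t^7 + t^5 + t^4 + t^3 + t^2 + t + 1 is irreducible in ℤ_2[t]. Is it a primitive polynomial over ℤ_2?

Write f(t) = t^10 + t^9 + t^7 + t^5 + t^4 + t^3 + t^2 + t + 1.
|GF(2^10)^×| = 2^10 − 1 = 1023. Prime factorization: 1023 = 3·11·31.
f is primitive ⇔ t has order 1023 in GF(2)[t]/(f), i.e. t^(1023/q) ≠ 1 for each prime q | 1023.
t^(341) mod f = 1
t^(93) mod f = t^9 + t^8 + t^6 + t^5.
t^(33) mod f = t^9 + t^8 + t^7 + t^6 + t^4 + t^3 + t.
Since t^(341) = 1, the order of t divides 341 < 1023; not primitive.

No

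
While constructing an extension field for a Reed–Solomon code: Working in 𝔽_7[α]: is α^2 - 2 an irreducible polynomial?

No

Write h(α) = α^2 - 2.
Check for roots in 𝔽_7: h(0) = 5; h(1) = 6; h(2) = 2; h(3) = 0 → root; h(4) = 0 → root; h(5) = 2; h(6) = 6.
h(3) = 0, so (α − 3) divides h(α); h is reducible.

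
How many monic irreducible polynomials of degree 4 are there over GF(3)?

The number of monic irreducibles of degree 4 over GF(3) is (1/4)·Σ_{d∣4} μ(4/d) 3^d.
Divisors of 4: 1, 2, 4; μ(4/d) for each: 0, -1, 1.
Σ = − 3^2 + 3^4 = 72.
N = 72/4 = 18.

18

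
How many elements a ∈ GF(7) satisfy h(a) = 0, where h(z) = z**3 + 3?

Evaluate at each of the 7 elements of GF(7):
h(0) = 3; h(1) = 4; h(2) = 4; h(3) = 2; h(4) = 4; h(5) = 2; h(6) = 2.
No element is a root.

0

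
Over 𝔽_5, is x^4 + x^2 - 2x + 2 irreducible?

Write h(x) = x^4 + x^2 - 2x + 2.
Check for roots in 𝔽_5: h(0) = 2; h(1) = 2; h(2) = 3; h(3) = 1; h(4) = 1.
No roots, so no linear factors.
Degree-2 irreducible divisors: test the 10 monic irreducibles of degree 2 over GF(5).
None of them divide h (all give nonzero remainder).
No irreducible factor of degree ≤ 2 exists, so h is irreducible over GF(5).

Yes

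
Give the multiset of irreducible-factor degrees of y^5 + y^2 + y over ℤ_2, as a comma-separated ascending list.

Write f(y) = y^5 + y^2 + y.
Roots in ℤ_2: f(0) = 0 → root; f(1) = 1.
Linear factors from roots: (y).
Complete factorization: f(y) = (y)·(y^4 + y + 1).
Factor degrees with multiplicity: 1 + 4 = 5.

1, 4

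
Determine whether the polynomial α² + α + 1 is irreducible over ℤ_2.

Yes

Write P(α) = α² + α + 1.
Check for roots in ℤ_2: P(0) = 1; P(1) = 1.
No roots. A degree-2 polynomial over a field with no linear factor is irreducible.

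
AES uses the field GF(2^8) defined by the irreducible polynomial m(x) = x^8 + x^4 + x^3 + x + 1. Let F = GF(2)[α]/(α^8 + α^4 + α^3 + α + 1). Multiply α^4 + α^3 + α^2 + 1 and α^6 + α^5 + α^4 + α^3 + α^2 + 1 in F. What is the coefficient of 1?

0

Multiply in GF(2)[α]: (α^4 + α^3 + α^2 + 1)·(α^6 + α^5 + α^4 + α^3 + α^2 + 1) = α^10 + α^8 + α^7 + α^5 + α^4 + 1.
Reduce using α^8 ≡ α^4 + α^3 + α + 1 (mod α^8 + α^4 + α^3 + α + 1).
Reduced: α^7 + α^6 + α^2 + α.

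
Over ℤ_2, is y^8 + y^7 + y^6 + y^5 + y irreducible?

Write m(y) = y^8 + y^7 + y^6 + y^5 + y.
Check for roots in ℤ_2: m(0) = 0 → root; m(1) = 1.
m(0) = 0, so (y) divides m(y); m is reducible.

No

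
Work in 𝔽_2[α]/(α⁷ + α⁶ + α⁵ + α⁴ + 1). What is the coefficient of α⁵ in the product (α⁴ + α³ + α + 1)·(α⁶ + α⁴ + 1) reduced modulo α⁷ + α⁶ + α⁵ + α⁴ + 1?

Multiply in 𝔽_2[α]: (α⁴ + α³ + α + 1)·(α⁶ + α⁴ + 1) = α¹⁰ + α⁹ + α⁸ + α⁶ + α⁵ + α³ + α + 1.
Reduce using α⁷ ≡ α⁶ + α⁵ + α⁴ + 1 (mod α⁷ + α⁶ + α⁵ + α⁴ + 1).
Reduced: α⁴ + α.

0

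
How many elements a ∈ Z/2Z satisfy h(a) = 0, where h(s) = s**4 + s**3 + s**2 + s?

Evaluate at each of the 2 elements of Z/2Z:
h(0) = 0 → root; h(1) = 0 → root.
Roots: {0, 1}.

2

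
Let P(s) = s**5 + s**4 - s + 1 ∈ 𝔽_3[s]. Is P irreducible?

Check for roots in 𝔽_3: P(0) = 1; P(1) = 2; P(2) = 2.
No roots, so no linear factors.
Monic irreducibles of degree 2 over GF(3): s**2 + 1, s**2 + s - 1, s**2 - s - 1.
None of them divide P (all give nonzero remainder).
No irreducible factor of degree ≤ 2 exists, so P is irreducible over GF(3).

Yes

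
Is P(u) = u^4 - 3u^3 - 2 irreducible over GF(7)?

Yes

Check for roots in GF(7): P(0) = 5; P(1) = 3; P(2) = 4; P(3) = 5; P(4) = 6; P(5) = 3; P(6) = 2.
No roots, so no linear factors.
Degree-2 irreducible divisors: test the 21 monic irreducibles of degree 2 over GF(7).
None of them divide P (all give nonzero remainder).
No irreducible factor of degree ≤ 2 exists, so P is irreducible over GF(7).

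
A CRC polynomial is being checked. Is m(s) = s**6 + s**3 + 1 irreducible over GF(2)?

Check for roots in GF(2): m(0) = 1; m(1) = 1.
No roots, so no linear factors.
Monic irreducibles of degree 2 over GF(2): s**2 + s + 1.
None of them divide m (all give nonzero remainder).
Monic irreducibles of degree 3 over GF(2): s**3 + s + 1, s**3 + s**2 + 1.
None of them divide m (all give nonzero remainder).
No irreducible factor of degree ≤ 3 exists, so m is irreducible over GF(2).

Yes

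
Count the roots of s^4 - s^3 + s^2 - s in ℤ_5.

4

Write h(s) = s^4 - s^3 + s^2 - s.
Evaluate at each of the 5 elements of ℤ_5:
h(0) = 0 → root; h(1) = 0 → root; h(2) = 0 → root; h(3) = 0 → root; h(4) = 4.
Roots: {0, 1, 2, 3}.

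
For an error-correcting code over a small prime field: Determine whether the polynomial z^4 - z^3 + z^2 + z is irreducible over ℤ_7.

No

Write g(z) = z^4 - z^3 + z^2 + z.
Check for roots in ℤ_7: g(0) = 0 → root; g(1) = 2; g(2) = 0 → root; g(3) = 3; g(4) = 2; g(5) = 5; g(6) = 2.
g(0) = 0, so (z) divides g(z); g is reducible.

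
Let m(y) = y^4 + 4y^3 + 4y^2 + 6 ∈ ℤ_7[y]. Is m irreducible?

No

Check for roots in ℤ_7: m(0) = 6; m(1) = 1; m(2) = 0 → root; m(3) = 0 → root; m(4) = 1; m(5) = 6; m(6) = 0 → root.
m(2) = 0, so (y − 2) divides m(y); m is reducible.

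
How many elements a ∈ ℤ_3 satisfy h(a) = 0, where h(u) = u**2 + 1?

0

Evaluate at each of the 3 elements of ℤ_3:
h(0) = 1; h(1) = 2; h(2) = 2.
No element is a root.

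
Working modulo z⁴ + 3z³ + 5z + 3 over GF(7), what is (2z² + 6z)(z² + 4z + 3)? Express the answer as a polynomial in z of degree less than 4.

z^3 + 2z^2 + z + 1

Multiply in GF(7)[z]: (2z² + 6z)·(z² + 4z + 3) = 2z⁴ + 2z² + 4z.
Reduce using z⁴ ≡ 4z³ + 2z + 4 (mod z⁴ + 3z³ + 5z + 3).
Reduced: z³ + 2z² + z + 1.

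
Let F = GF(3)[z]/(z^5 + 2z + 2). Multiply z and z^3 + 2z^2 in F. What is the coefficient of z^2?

0

Multiply in GF(3)[z]: (z)·(z^3 + 2z^2) = z^4 + 2z^3.
Reduced: z^4 + 2z^3.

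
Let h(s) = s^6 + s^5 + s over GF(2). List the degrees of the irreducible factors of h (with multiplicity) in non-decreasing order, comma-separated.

Roots in GF(2): h(0) = 0 → root; h(1) = 1.
Linear factors from roots: (s).
Complete factorization: h(s) = (s)·(s^2 + s + 1)·(s^3 + s + 1).
Factor degrees with multiplicity: 1 + 2 + 3 = 6.

1, 2, 3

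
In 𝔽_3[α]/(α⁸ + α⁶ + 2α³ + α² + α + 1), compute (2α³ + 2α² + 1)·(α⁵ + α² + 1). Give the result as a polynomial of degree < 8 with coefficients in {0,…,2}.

Multiply in 𝔽_3[α]: (2α³ + 2α² + 1)·(α⁵ + α² + 1) = 2α⁸ + 2α⁷ + 2α⁴ + 2α³ + 1.
Reduce using α⁸ ≡ 2α⁶ + α³ + 2α² + 2α + 2 (mod α⁸ + α⁶ + 2α³ + α² + α + 1).
Reduced: 2α⁷ + α⁶ + 2α⁴ + α³ + α² + α + 2.

2α^7 + α^6 + 2α^4 + α^3 + α^2 + α + 2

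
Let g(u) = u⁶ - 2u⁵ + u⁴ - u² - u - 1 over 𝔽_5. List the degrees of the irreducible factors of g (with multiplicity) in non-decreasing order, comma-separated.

Roots in 𝔽_5: g(0) = 4; g(1) = 2; g(2) = 4; g(3) = 1; g(4) = 3.
Complete factorization: g(u) = (u⁶ - 2u⁵ + u⁴ - u² - u - 1).
Factor degrees with multiplicity: 6 = 6.

6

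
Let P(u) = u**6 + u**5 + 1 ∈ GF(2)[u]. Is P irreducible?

Check for roots in GF(2): P(0) = 1; P(1) = 1.
No roots, so no linear factors.
Monic irreducibles of degree 2 over GF(2): u**2 + u + 1.
None of them divide P (all give nonzero remainder).
Monic irreducibles of degree 3 over GF(2): u**3 + u + 1, u**3 + u**2 + 1.
None of them divide P (all give nonzero remainder).
No irreducible factor of degree ≤ 3 exists, so P is irreducible over GF(2).

Yes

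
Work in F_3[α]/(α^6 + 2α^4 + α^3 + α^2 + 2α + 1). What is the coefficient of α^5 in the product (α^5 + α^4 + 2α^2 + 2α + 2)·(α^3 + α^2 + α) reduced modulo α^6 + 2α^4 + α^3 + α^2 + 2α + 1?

1

Multiply in F_3[α]: (α^5 + α^4 + 2α^2 + 2α + 2)·(α^3 + α^2 + α) = α^8 + 2α^7 + 2α^6 + α^4 + α^2 + 2α.
Reduce using α^6 ≡ α^4 + 2α^3 + 2α^2 + α + 2 (mod α^6 + 2α^4 + α^3 + α^2 + 2α + 1).
Reduced: α^5 + α^4 + 2α^3 + 2α^2.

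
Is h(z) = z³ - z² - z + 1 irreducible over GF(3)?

Check for roots in GF(3): h(0) = 1; h(1) = 0 → root; h(2) = 0 → root.
h(1) = 0, so (z − 1) divides h(z); h is reducible.

No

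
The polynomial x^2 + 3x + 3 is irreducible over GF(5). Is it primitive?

Yes

Write f(x) = x^2 + 3x + 3.
|GF(5^2)^×| = 5^2 − 1 = 24. Prime factorization: 24 = 2^3·3.
f is primitive ⇔ x has order 24 in GF(5)[x]/(f), i.e. x^(24/q) ≠ 1 for each prime q | 24.
x^(12) mod f = 4.
x^(8) mod f = x + 1.
None equal 1, so x has full order 24; f is primitive.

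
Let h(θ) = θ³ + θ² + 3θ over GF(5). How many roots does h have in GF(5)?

Evaluate at each of the 5 elements of GF(5):
h(0) = 0 → root; h(1) = 0 → root; h(2) = 3; h(3) = 0 → root; h(4) = 2.
Roots: {0, 1, 3}.

3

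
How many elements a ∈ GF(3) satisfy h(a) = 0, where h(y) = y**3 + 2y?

3

Evaluate at each of the 3 elements of GF(3):
h(0) = 0 → root; h(1) = 0 → root; h(2) = 0 → root.
Roots: {0, 1, 2}.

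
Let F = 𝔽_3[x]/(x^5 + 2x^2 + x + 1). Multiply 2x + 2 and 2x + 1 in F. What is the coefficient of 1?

2

Multiply in 𝔽_3[x]: (2x + 2)·(2x + 1) = x^2 + 2.
Reduced: x^2 + 2.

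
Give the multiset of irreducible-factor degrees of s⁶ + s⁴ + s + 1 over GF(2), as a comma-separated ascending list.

Write f(s) = s⁶ + s⁴ + s + 1.
Roots in GF(2): f(0) = 1; f(1) = 0 → root.
Linear factors from roots: (s + 1).
Complete factorization: f(s) = (s + 1)·(s² + s + 1)·(s³ + s + 1).
Factor degrees with multiplicity: 1 + 2 + 3 = 6.

1, 2, 3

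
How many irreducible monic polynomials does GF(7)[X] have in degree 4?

The number of monic irreducibles of degree 4 over GF(7) is (1/4)·Σ_{d∣4} μ(4/d) 7^d.
Divisors of 4: 1, 2, 4; μ(4/d) for each: 0, -1, 1.
Σ = − 7^2 + 7^4 = 2352.
N = 2352/4 = 588.

588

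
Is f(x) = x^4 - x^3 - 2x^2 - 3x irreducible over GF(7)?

Check for roots in GF(7): f(0) = 0 → root; f(1) = 2; f(2) = 1; f(3) = 6; f(4) = 1; f(5) = 1; f(6) = 3.
f(0) = 0, so (x) divides f(x); f is reducible.

No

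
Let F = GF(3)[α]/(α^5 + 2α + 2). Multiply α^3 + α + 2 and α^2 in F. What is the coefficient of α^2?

Multiply in GF(3)[α]: (α^3 + α + 2)·(α^2) = α^5 + α^3 + 2α^2.
Reduce using α^5 ≡ α + 1 (mod α^5 + 2α + 2).
Reduced: α^3 + 2α^2 + α + 1.

2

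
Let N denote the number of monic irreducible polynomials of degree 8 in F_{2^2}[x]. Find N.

8160

The number of monic irreducibles of degree 8 over GF(4) is (1/8)·Σ_{d∣8} μ(8/d) 4^d.
Divisors of 8: 1, 2, 4, 8; μ(8/d) for each: 0, 0, -1, 1.
Σ = − 4^4 + 4^8 = 65280.
N = 65280/8 = 8160.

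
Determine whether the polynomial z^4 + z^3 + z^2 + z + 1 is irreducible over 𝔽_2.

Yes

Write P(z) = z^4 + z^3 + z^2 + z + 1.
Check for roots in 𝔽_2: P(0) = 1; P(1) = 1.
No roots, so no linear factors.
Monic irreducibles of degree 2 over GF(2): z^2 + z + 1.
None of them divide P (all give nonzero remainder).
No irreducible factor of degree ≤ 2 exists, so P is irreducible over GF(2).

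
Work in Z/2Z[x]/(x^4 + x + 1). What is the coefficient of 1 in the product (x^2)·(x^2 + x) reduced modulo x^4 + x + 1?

Multiply in Z/2Z[x]: (x^2)·(x^2 + x) = x^4 + x^3.
Reduce using x^4 ≡ x + 1 (mod x^4 + x + 1).
Reduced: x^3 + x + 1.

1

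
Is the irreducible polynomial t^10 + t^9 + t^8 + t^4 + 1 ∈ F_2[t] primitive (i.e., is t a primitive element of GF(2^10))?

Write f(t) = t^10 + t^9 + t^8 + t^4 + 1.
|GF(2^10)^×| = 2^10 − 1 = 1023. Prime factorization: 1023 = 3·11·31.
f is primitive ⇔ t has order 1023 in GF(2)[t]/(f), i.e. t^(1023/q) ≠ 1 for each prime q | 1023.
t^(341) mod f = 1
t^(93) mod f = t^4 + t^2 + t.
t^(33) mod f = t^7 + t^6 + t^4 + t.
Since t^(341) = 1, the order of t divides 341 < 1023; not primitive.

No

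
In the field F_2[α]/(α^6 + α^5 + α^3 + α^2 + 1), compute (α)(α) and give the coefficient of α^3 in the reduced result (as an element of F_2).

Multiply in F_2[α]: (α)·(α) = α^2.
Reduced: α^2.

0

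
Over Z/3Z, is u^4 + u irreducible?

No

Write m(u) = u^4 + u.
Check for roots in Z/3Z: m(0) = 0 → root; m(1) = 2; m(2) = 0 → root.
m(0) = 0, so (u) divides m(u); m is reducible.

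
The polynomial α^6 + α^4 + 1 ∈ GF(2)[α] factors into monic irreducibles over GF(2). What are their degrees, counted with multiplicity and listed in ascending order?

3, 3

Write f(α) = α^6 + α^4 + 1.
Roots in GF(2): f(0) = 1; f(1) = 1.
Complete factorization: f(α) = (α^3 + α^2 + 1)^2.
Factor degrees with multiplicity: 3 + 3 = 6.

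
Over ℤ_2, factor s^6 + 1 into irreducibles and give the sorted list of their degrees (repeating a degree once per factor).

1, 1, 2, 2

Write h(s) = s^6 + 1.
Roots in ℤ_2: h(0) = 1; h(1) = 0 → root.
Linear factors from roots: (s + 1).
Complete factorization: h(s) = (s + 1)^2·(s^2 + s + 1)^2.
Factor degrees with multiplicity: 1 + 1 + 2 + 2 = 6.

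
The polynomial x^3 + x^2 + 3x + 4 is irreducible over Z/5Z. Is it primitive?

No

Write f(x) = x^3 + x^2 + 3x + 4.
|GF(5^3)^×| = 5^3 − 1 = 124. Prime factorization: 124 = 2^2·31.
f is primitive ⇔ x has order 124 in GF(5)[x]/(f), i.e. x^(124/q) ≠ 1 for each prime q | 124.
x^(62) mod f = 1
x^(4) mod f = 3x^2 + 4x + 4.
Since x^(62) = 1, the order of x divides 62 < 124; not primitive.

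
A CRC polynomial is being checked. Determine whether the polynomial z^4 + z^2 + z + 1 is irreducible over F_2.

No

Write g(z) = z^4 + z^2 + z + 1.
Check for roots in F_2: g(0) = 1; g(1) = 0 → root.
g(1) = 0, so (z − 1) divides g(z); g is reducible.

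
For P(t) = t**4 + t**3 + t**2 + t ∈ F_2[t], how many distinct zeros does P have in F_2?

2

Evaluate at each of the 2 elements of F_2:
P(0) = 0 → root; P(1) = 0 → root.
Roots: {0, 1}.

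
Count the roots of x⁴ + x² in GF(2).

2

Write h(x) = x⁴ + x².
Evaluate at each of the 2 elements of GF(2):
h(0) = 0 → root; h(1) = 0 → root.
Roots: {0, 1}.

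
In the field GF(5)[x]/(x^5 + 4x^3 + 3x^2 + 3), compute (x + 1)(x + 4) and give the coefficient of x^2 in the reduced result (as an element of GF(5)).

1

Multiply in GF(5)[x]: (x + 1)·(x + 4) = x^2 + 4.
Reduced: x^2 + 4.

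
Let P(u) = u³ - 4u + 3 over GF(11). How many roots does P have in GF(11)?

1

Evaluate at each of the 11 elements of GF(11):
P(0) = 3; P(1) = 0 → root; P(2) = 3; P(3) = 7; P(4) = 7; P(5) = 9; P(6) = 8; P(7) = 10; P(8) = 10; P(9) = 3; P(10) = 6.
Roots: {1}.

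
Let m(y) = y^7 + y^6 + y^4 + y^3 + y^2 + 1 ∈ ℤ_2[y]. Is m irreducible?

Check for roots in ℤ_2: m(0) = 1; m(1) = 0 → root.
m(1) = 0, so (y − 1) divides m(y); m is reducible.

No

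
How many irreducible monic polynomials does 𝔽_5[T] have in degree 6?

Gauss's count: N_{5}(6) = (1/6) Σ_{d|6} μ(6/d)·5^d.
Divisors of 6: 1, 2, 3, 6; μ(6/d) for each: 1, -1, -1, 1.
Σ = 5^1 − 5^2 − 5^3 + 5^6 = 15480.
N = 15480/6 = 2580.

2580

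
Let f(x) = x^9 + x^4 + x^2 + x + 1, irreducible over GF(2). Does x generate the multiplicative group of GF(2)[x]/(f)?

|GF(2^9)^×| = 2^9 − 1 = 511. Prime factorization: 511 = 7·73.
f is primitive ⇔ x has order 511 in GF(2)[x]/(f), i.e. x^(511/q) ≠ 1 for each prime q | 511.
x^(73) mod f = 1
x^(7) mod f = x^7.
Since x^(73) = 1, the order of x divides 73 < 511; not primitive.

No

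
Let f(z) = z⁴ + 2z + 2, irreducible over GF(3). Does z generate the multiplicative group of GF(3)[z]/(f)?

Yes

|GF(3^4)^×| = 3^4 − 1 = 80. Prime factorization: 80 = 2^4·5.
f is primitive ⇔ z has order 80 in GF(3)[z]/(f), i.e. z^(80/q) ≠ 1 for each prime q | 80.
z^(40) mod f = 2.
z^(16) mod f = z³ + 2z + 2.
None equal 1, so z has full order 80; f is primitive.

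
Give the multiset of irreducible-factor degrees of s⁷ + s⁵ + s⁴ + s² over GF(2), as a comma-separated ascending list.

1, 1, 1, 1, 1, 2

Write h(s) = s⁷ + s⁵ + s⁴ + s².
Roots in GF(2): h(0) = 0 → root; h(1) = 0 → root.
Linear factors from roots: (s), (s + 1).
Complete factorization: h(s) = (s)^2·(s + 1)^3·(s² + s + 1).
Factor degrees with multiplicity: 1 + 1 + 1 + 1 + 1 + 2 = 7.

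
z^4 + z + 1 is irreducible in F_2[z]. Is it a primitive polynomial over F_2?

Write f(z) = z^4 + z + 1.
|GF(2^4)^×| = 2^4 − 1 = 15. Prime factorization: 15 = 3·5.
f is primitive ⇔ z has order 15 in GF(2)[z]/(f), i.e. z^(15/q) ≠ 1 for each prime q | 15.
z^(5) mod f = z^2 + z.
z^(3) mod f = z^3.
None equal 1, so z has full order 15; f is primitive.

Yes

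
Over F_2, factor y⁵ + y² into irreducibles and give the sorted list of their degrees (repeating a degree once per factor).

1, 1, 1, 2

Write g(y) = y⁵ + y².
Roots in F_2: g(0) = 0 → root; g(1) = 0 → root.
Linear factors from roots: (y), (y + 1).
Complete factorization: g(y) = (y + 1)·(y)^2·(y² + y + 1).
Factor degrees with multiplicity: 1 + 1 + 1 + 2 = 5.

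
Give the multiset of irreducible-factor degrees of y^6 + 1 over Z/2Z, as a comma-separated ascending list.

1, 1, 2, 2

Write g(y) = y^6 + 1.
Roots in Z/2Z: g(0) = 1; g(1) = 0 → root.
Linear factors from roots: (y + 1).
Complete factorization: g(y) = (y + 1)^2·(y^2 + y + 1)^2.
Factor degrees with multiplicity: 1 + 1 + 2 + 2 = 6.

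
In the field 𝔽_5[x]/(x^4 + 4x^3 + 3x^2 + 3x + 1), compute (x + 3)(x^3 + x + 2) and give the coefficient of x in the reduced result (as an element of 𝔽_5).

2

Multiply in 𝔽_5[x]: (x + 3)·(x^3 + x + 2) = x^4 + 3x^3 + x^2 + 1.
Reduce using x^4 ≡ x^3 + 2x^2 + 2x + 4 (mod x^4 + 4x^3 + 3x^2 + 3x + 1).
Reduced: 4x^3 + 3x^2 + 2x.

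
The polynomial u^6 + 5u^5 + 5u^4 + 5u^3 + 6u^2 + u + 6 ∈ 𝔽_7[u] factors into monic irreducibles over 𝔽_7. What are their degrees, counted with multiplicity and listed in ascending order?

Write f(u) = u^6 + 5u^5 + 5u^4 + 5u^3 + 6u^2 + u + 6.
Linear factors from roots: (u + 2), (u + 1).
Complete factorization: f(u) = (u + 1)·(u + 2)·(u^2 + u + 4)·(u^2 + u + 6).
Factor degrees with multiplicity: 1 + 1 + 2 + 2 = 6.

1, 1, 2, 2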